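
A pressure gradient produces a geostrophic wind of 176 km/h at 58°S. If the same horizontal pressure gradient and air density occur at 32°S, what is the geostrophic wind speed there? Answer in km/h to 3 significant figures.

282 km/h

With the same pressure gradient and density, V_g ∝ 1/f ∝ 1/sin φ.
V₂ = V₁ · sin φ₁ / sin φ₂ = 176 × sin 58° / sin 32°
V₂ = 176 × 0.8480/0.5299 = 282 km/h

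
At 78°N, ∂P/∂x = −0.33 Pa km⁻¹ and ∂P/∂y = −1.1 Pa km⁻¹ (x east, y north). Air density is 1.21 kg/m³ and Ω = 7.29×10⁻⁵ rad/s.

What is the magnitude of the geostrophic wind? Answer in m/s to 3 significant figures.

6.66 m/s

Coriolis parameter at 78°N:
f = 2Ω sin φ = 2 × 7.29×10⁻⁵ × sin 78° = 1.43×10⁻⁴ s⁻¹
Component geostrophic relations (x east, y north):
u_g = −(1/(fρ)) ∂P/∂y,  v_g = (1/(fρ)) ∂P/∂x
u_g = −(−1.1×10⁻³)/(1.43×10⁻⁴ × 1.21) = 6.37 m/s;  v_g = (−0.33×10⁻³)/(1.43×10⁻⁴ × 1.21) = −1.91 m/s
|V_g| = √(u_g² + v_g²) = 6.66 m/s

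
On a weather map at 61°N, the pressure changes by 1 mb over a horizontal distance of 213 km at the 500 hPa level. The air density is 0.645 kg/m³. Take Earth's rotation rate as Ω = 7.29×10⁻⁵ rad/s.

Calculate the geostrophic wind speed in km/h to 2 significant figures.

Coriolis parameter at 61°N:
f = 2Ω sin φ = 2 × 7.29×10⁻⁵ × sin 61° = 1.28×10⁻⁴ s⁻¹
Pressure gradient: |∂P/∂n| = 100 Pa / 213000 m = 4.69×10⁻⁴ Pa/m
Geostrophic balance (pressure-gradient force = Coriolis force):
V_g = (1/(fρ)) |∂P/∂n| = 4.69×10⁻⁴ / (1.28×10⁻⁴ × 0.645) = 5.71 m/s
Converting: 5.71 m/s × 3.6 = 21 km/h

21 km/h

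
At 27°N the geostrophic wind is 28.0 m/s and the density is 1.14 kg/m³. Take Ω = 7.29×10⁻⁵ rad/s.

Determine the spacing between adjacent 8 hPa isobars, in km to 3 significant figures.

Coriolis parameter at 27°N:
f = 2Ω sin φ = 2 × 7.29×10⁻⁵ × sin 27° = 6.62×10⁻⁵ s⁻¹
Geostrophic balance rearranged: |∂P/∂n| = f ρ V_g
|∂P/∂n| = 6.62×10⁻⁵ × 1.14 × 28.0 = 2.11×10⁻³ Pa/m
Isobar spacing: Δn = ΔP/|∂P/∂n| = 800 Pa / 2.11×10⁻³ Pa/m = 378637 m ≈ 379 km

379 km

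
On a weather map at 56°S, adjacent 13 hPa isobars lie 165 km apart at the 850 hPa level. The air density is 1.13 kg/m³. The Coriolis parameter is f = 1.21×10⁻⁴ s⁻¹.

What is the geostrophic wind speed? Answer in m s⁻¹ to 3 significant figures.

57.6 m s⁻¹

Pressure gradient: |∂P/∂n| = 1300 Pa / 165000 m = 7.88×10⁻³ Pa/m
Geostrophic balance (pressure-gradient force = Coriolis force):
V_g = (1/(fρ)) |∂P/∂n| = 7.88×10⁻³ / (1.21×10⁻⁴ × 1.13) = 57.6 m/s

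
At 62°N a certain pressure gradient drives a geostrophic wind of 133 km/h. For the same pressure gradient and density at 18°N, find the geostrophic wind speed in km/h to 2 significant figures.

380 km/h

With the same pressure gradient and density, V_g ∝ 1/f ∝ 1/sin φ.
V₂ = V₁ · sin φ₁ / sin φ₂ = 133 × sin 62° / sin 18°
V₂ = 133 × 0.8829/0.3090 = 380 km/h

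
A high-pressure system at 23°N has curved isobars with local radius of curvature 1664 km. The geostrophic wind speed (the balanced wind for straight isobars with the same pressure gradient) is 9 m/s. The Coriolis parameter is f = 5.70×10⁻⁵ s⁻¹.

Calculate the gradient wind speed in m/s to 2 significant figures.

10 m/s

Around a high, pressure-gradient force acts outward with centrifugal, so Coriolis balances both:
fV = (1/ρ)|∂P/∂n| + V²/R  →  V² − fR·V + fR·V_g = 0
With fR = 5.70×10⁻⁵ × 1664×10³ m = 94.8 m/s:
V = [fR − √((fR)² − 4 fR V_g)]/2 = [94.8 − √(94.8² − 4×94.8×9)]/2 = 10.1 m/s
Supergeostrophic (V > V_g = 9 m/s), as expected around a high.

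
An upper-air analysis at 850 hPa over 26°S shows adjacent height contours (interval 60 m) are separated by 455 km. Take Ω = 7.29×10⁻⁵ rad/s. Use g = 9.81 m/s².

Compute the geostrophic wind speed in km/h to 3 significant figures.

Coriolis parameter at 26°S:
f = 2Ω sin φ = 2 × 7.29×10⁻⁵ × sin 26° = 6.39×10⁻⁵ s⁻¹
Height gradient: |∂Z/∂n| = 60 m / 455000 m = 1.32×10⁻⁴
On a pressure surface, geostrophic balance gives V_g = (g/f)|∂Z/∂n|:
V_g = 9.81 × 1.32×10⁻⁴ / 6.39×10⁻⁵ = 20.2 m/s
Converting: 20.2 m/s × 3.6 = 72.9 km/h

72.9 km/h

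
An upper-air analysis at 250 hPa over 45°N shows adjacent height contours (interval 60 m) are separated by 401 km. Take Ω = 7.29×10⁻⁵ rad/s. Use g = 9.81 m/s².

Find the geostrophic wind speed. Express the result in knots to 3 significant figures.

27.7 knots

Coriolis parameter at 45°N:
f = 2Ω sin φ = 2 × 7.29×10⁻⁵ × sin 45° = 1.03×10⁻⁴ s⁻¹
Height gradient: |∂Z/∂n| = 60 m / 401000 m = 1.50×10⁻⁴
On a pressure surface, geostrophic balance gives V_g = (g/f)|∂Z/∂n|:
V_g = 9.81 × 1.50×10⁻⁴ / 1.03×10⁻⁴ = 14.2 m/s
Converting: 14.2 m/s × 1.944 = 27.7 knots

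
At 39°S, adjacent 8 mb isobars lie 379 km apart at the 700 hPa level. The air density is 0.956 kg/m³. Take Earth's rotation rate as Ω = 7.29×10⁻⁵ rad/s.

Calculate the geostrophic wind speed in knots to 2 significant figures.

47 knots

Coriolis parameter at 39°S:
f = 2Ω sin φ = 2 × 7.29×10⁻⁵ × sin 39° = 9.18×10⁻⁵ s⁻¹
Pressure gradient: |∂P/∂n| = 800 Pa / 379000 m = 2.11×10⁻³ Pa/m
Geostrophic balance (pressure-gradient force = Coriolis force):
V_g = (1/(fρ)) |∂P/∂n| = 2.11×10⁻³ / (9.18×10⁻⁵ × 0.956) = 24.1 m/s
Converting: 24.1 m/s × 1.944 = 47 knots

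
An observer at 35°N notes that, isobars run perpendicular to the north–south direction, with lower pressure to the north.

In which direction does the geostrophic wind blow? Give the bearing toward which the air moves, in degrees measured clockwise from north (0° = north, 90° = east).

The pressure-gradient force points toward the north (bearing 000°).
Geostrophic balance: in the Northern Hemisphere the Coriolis force deflects motion to the right, so the geostrophic wind blows 90° to the right of the pressure-gradient force (low pressure on the left).
Rotating 000° by 90° clockwise gives 090° — the wind blows toward the east.

090°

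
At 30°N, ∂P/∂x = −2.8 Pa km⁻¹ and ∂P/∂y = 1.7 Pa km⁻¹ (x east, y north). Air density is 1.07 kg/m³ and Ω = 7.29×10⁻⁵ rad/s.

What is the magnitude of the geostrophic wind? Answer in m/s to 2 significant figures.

42 m/s

Coriolis parameter at 30°N:
f = 2Ω sin φ = 2 × 7.29×10⁻⁵ × sin 30° = 7.29×10⁻⁵ s⁻¹
Component geostrophic relations (x east, y north):
u_g = −(1/(fρ)) ∂P/∂y,  v_g = (1/(fρ)) ∂P/∂x
u_g = −(1.7×10⁻³)/(7.29×10⁻⁵ × 1.07) = −21.8 m/s;  v_g = (−2.8×10⁻³)/(7.29×10⁻⁵ × 1.07) = −35.9 m/s
|V_g| = √(u_g² + v_g²) = 42.0 m/s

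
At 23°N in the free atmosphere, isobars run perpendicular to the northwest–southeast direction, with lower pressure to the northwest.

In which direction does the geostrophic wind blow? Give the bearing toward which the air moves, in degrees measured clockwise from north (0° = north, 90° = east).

045°

The pressure-gradient force points toward the northwest (bearing 315°).
Geostrophic balance: in the Northern Hemisphere the Coriolis force deflects motion to the right, so the geostrophic wind blows 90° to the right of the pressure-gradient force (low pressure on the left).
Rotating 315° by 90° clockwise gives 045° — the wind blows toward the northeast.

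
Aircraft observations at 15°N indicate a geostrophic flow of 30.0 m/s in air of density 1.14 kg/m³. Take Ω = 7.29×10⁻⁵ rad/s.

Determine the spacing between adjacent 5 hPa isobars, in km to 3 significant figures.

Coriolis parameter at 15°N:
f = 2Ω sin φ = 2 × 7.29×10⁻⁵ × sin 15° = 3.77×10⁻⁵ s⁻¹
Geostrophic balance rearranged: |∂P/∂n| = f ρ V_g
|∂P/∂n| = 3.77×10⁻⁵ × 1.14 × 30.0 = 1.29×10⁻³ Pa/m
Isobar spacing: Δn = ΔP/|∂P/∂n| = 500 Pa / 1.29×10⁻³ Pa/m = 387427 m ≈ 387 km

387 km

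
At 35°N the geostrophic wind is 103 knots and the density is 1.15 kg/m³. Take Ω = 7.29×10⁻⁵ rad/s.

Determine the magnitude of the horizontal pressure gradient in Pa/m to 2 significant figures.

5.1×10⁻³ Pa/m

Coriolis parameter at 35°N:
f = 2Ω sin φ = 2 × 7.29×10⁻⁵ × sin 35° = 8.36×10⁻⁵ s⁻¹
Wind speed in SI: 103 knots = 53.0 m/s
Geostrophic balance rearranged: |∂P/∂n| = f ρ V_g
|∂P/∂n| = 8.36×10⁻⁵ × 1.15 × 53.0 = 5.10×10⁻³ Pa/m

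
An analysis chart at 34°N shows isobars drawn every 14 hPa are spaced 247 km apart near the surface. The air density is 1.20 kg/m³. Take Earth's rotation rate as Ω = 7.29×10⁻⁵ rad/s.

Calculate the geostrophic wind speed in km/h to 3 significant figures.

209 km/h

Coriolis parameter at 34°N:
f = 2Ω sin φ = 2 × 7.29×10⁻⁵ × sin 34° = 8.15×10⁻⁵ s⁻¹
Pressure gradient: |∂P/∂n| = 1400 Pa / 247000 m = 5.67×10⁻³ Pa/m
Geostrophic balance (pressure-gradient force = Coriolis force):
V_g = (1/(fρ)) |∂P/∂n| = 5.67×10⁻³ / (8.15×10⁻⁵ × 1.20) = 57.9 m/s
Converting: 57.9 m/s × 3.6 = 209 km/h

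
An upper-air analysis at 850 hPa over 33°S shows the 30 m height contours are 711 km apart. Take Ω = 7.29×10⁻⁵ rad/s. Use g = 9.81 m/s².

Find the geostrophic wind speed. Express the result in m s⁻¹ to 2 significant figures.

Coriolis parameter at 33°S:
f = 2Ω sin φ = 2 × 7.29×10⁻⁵ × sin 33° = 7.94×10⁻⁵ s⁻¹
Height gradient: |∂Z/∂n| = 30 m / 711000 m = 4.22×10⁻⁵
On a pressure surface, geostrophic balance gives V_g = (g/f)|∂Z/∂n|:
V_g = 9.81 × 4.22×10⁻⁵ / 7.94×10⁻⁵ = 5.21 m/s

5.2 m s⁻¹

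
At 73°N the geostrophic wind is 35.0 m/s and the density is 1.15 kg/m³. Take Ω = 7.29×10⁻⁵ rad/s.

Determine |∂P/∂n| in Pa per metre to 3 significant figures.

Coriolis parameter at 73°N:
f = 2Ω sin φ = 2 × 7.29×10⁻⁵ × sin 73° = 1.39×10⁻⁴ s⁻¹
Geostrophic balance rearranged: |∂P/∂n| = f ρ V_g
|∂P/∂n| = 1.39×10⁻⁴ × 1.15 × 35.0 = 5.61×10⁻³ Pa/m

5.61×10⁻³ Pa/m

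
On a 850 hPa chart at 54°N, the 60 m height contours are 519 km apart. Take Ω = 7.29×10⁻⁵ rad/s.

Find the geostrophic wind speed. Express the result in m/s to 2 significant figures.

Coriolis parameter at 54°N:
f = 2Ω sin φ = 2 × 7.29×10⁻⁵ × sin 54° = 1.18×10⁻⁴ s⁻¹
Height gradient: |∂Z/∂n| = 60 m / 519000 m = 1.16×10⁻⁴
On a pressure surface, geostrophic balance gives V_g = (g/f)|∂Z/∂n|:
V_g = 9.81 × 1.16×10⁻⁴ / 1.18×10⁻⁴ = 9.61 m/s

9.6 m/s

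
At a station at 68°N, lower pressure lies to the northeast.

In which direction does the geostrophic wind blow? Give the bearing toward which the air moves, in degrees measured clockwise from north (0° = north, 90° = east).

The pressure-gradient force points toward the northeast (bearing 045°).
Geostrophic balance: in the Northern Hemisphere the Coriolis force deflects motion to the right, so the geostrophic wind blows 90° to the right of the pressure-gradient force (low pressure on the left).
Rotating 045° by 90° clockwise gives 135° — the wind blows toward the southeast.

135°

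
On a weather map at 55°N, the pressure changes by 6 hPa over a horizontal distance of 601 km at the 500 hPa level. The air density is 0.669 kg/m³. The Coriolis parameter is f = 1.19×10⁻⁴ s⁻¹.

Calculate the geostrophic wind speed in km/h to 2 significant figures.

Pressure gradient: |∂P/∂n| = 600 Pa / 601000 m = 9.98×10⁻⁴ Pa/m
Geostrophic balance (pressure-gradient force = Coriolis force):
V_g = (1/(fρ)) |∂P/∂n| = 9.98×10⁻⁴ / (1.19×10⁻⁴ × 0.669) = 12.5 m/s
Converting: 12.5 m/s × 3.6 = 45 km/h

45 km/h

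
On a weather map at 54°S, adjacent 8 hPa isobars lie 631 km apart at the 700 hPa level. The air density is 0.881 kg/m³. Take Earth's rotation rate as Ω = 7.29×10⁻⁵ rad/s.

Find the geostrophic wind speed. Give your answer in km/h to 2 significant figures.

Coriolis parameter at 54°S:
f = 2Ω sin φ = 2 × 7.29×10⁻⁵ × sin 54° = 1.18×10⁻⁴ s⁻¹
Pressure gradient: |∂P/∂n| = 800 Pa / 631000 m = 1.27×10⁻³ Pa/m
Geostrophic balance (pressure-gradient force = Coriolis force):
V_g = (1/(fρ)) |∂P/∂n| = 1.27×10⁻³ / (1.18×10⁻⁴ × 0.881) = 12.2 m/s
Converting: 12.2 m/s × 3.6 = 44 km/h

44 km/h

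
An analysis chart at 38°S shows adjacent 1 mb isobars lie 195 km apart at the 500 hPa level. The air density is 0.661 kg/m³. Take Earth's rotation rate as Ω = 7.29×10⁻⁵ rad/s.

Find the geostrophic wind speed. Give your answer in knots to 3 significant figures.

16.8 knots

Coriolis parameter at 38°S:
f = 2Ω sin φ = 2 × 7.29×10⁻⁵ × sin 38° = 8.98×10⁻⁵ s⁻¹
Pressure gradient: |∂P/∂n| = 100 Pa / 195000 m = 5.13×10⁻⁴ Pa/m
Geostrophic balance (pressure-gradient force = Coriolis force):
V_g = (1/(fρ)) |∂P/∂n| = 5.13×10⁻⁴ / (8.98×10⁻⁵ × 0.661) = 8.64 m/s
Converting: 8.64 m/s × 1.944 = 16.8 knots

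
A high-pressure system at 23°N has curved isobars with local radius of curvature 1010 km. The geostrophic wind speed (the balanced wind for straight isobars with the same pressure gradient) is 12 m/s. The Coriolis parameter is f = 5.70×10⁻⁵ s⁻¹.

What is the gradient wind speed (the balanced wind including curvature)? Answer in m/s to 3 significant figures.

Around a high, pressure-gradient force acts outward with centrifugal, so Coriolis balances both:
fV = (1/ρ)|∂P/∂n| + V²/R  →  V² − fR·V + fR·V_g = 0
With fR = 5.70×10⁻⁵ × 1010×10³ m = 57.6 m/s:
V = [fR − √((fR)² − 4 fR V_g)]/2 = [57.6 − √(57.6² − 4×57.6×12)]/2 = 17 m/s
Supergeostrophic (V > V_g = 12 m/s), as expected around a high.

17.0 m/s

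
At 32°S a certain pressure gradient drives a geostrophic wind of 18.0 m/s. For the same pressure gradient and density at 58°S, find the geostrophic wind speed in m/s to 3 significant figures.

With the same pressure gradient and density, V_g ∝ 1/f ∝ 1/sin φ.
V₂ = V₁ · sin φ₁ / sin φ₂ = 18.0 × sin 32° / sin 58°
V₂ = 18.0 × 0.5299/0.8480 = 11.2 m/s

11.2 m/s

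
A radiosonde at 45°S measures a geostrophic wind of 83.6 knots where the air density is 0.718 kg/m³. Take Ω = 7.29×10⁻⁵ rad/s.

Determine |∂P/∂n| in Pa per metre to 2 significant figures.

3.2×10⁻³ Pa/m

Coriolis parameter at 45°S:
f = 2Ω sin φ = 2 × 7.29×10⁻⁵ × sin 45° = 1.03×10⁻⁴ s⁻¹
Wind speed in SI: 83.6 knots = 43.0 m/s
Geostrophic balance rearranged: |∂P/∂n| = f ρ V_g
|∂P/∂n| = 1.03×10⁻⁴ × 0.718 × 43.0 = 3.18×10⁻³ Pa/m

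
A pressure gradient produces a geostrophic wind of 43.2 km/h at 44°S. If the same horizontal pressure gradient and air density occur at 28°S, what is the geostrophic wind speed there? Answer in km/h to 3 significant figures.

63.9 km/h

With the same pressure gradient and density, V_g ∝ 1/f ∝ 1/sin φ.
V₂ = V₁ · sin φ₁ / sin φ₂ = 43.2 × sin 44° / sin 28°
V₂ = 43.2 × 0.6947/0.4695 = 63.9 km/h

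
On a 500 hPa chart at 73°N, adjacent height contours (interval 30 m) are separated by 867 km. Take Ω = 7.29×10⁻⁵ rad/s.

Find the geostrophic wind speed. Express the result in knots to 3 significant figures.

Coriolis parameter at 73°N:
f = 2Ω sin φ = 2 × 7.29×10⁻⁵ × sin 73° = 1.39×10⁻⁴ s⁻¹
Height gradient: |∂Z/∂n| = 30 m / 867000 m = 3.46×10⁻⁵
On a pressure surface, geostrophic balance gives V_g = (g/f)|∂Z/∂n|:
V_g = 9.81 × 3.46×10⁻⁵ / 1.39×10⁻⁴ = 2.43 m/s
Converting: 2.43 m/s × 1.944 = 4.73 knots

4.73 knots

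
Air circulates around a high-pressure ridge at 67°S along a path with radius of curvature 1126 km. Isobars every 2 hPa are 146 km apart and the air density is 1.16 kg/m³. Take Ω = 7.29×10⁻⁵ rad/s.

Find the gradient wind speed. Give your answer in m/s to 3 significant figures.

9.38 m/s

Coriolis parameter at 67°S:
f = 2Ω sin φ = 2 × 7.29×10⁻⁵ × sin 67° = 1.34×10⁻⁴ s⁻¹
Pressure gradient: |∂P/∂n| = 200 Pa / 146000 m = 1.37×10⁻³ Pa/m
Geostrophic speed: V_g = |∂P/∂n|/(fρ) = 1.37×10⁻³/(1.34×10⁻⁴ × 1.16) = 8.80 m/s
Around a high, pressure-gradient force acts outward with centrifugal, so Coriolis balances both:
fV = (1/ρ)|∂P/∂n| + V²/R  →  V² − fR·V + fR·V_g = 0
With fR = 1.34×10⁻⁴ × 1126×10³ m = 151 m/s:
V = [fR − √((fR)² − 4 fR V_g)]/2 = [151 − √(151² − 4×151×8.8)]/2 = 9.38 m/s
Supergeostrophic (V > V_g = 8.8 m/s), as expected around a high.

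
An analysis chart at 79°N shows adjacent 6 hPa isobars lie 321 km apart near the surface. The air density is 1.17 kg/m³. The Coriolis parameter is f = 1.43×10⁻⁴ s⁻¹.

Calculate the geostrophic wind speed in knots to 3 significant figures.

Pressure gradient: |∂P/∂n| = 600 Pa / 321000 m = 1.87×10⁻³ Pa/m
Geostrophic balance (pressure-gradient force = Coriolis force):
V_g = (1/(fρ)) |∂P/∂n| = 1.87×10⁻³ / (1.43×10⁻⁴ × 1.17) = 11.2 m/s
Converting: 11.2 m/s × 1.944 = 21.7 knots

21.7 knots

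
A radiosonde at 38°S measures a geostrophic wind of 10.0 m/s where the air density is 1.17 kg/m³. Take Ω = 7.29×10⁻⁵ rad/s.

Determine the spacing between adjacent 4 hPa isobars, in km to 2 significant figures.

380 km

Coriolis parameter at 38°S:
f = 2Ω sin φ = 2 × 7.29×10⁻⁵ × sin 38° = 8.98×10⁻⁵ s⁻¹
Geostrophic balance rearranged: |∂P/∂n| = f ρ V_g
|∂P/∂n| = 8.98×10⁻⁵ × 1.17 × 10.0 = 1.05×10⁻³ Pa/m
Isobar spacing: Δn = ΔP/|∂P/∂n| = 400 Pa / 1.05×10⁻³ Pa/m = 380868 m ≈ 380 km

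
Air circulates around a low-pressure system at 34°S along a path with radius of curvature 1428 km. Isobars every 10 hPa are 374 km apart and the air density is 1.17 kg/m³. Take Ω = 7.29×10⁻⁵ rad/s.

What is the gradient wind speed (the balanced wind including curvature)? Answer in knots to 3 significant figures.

Coriolis parameter at 34°S:
f = 2Ω sin φ = 2 × 7.29×10⁻⁵ × sin 34° = 8.15×10⁻⁵ s⁻¹
Pressure gradient: |∂P/∂n| = 1000 Pa / 374000 m = 2.67×10⁻³ Pa/m
Geostrophic speed: V_g = |∂P/∂n|/(fρ) = 2.67×10⁻³/(8.15×10⁻⁵ × 1.17) = 28.0 m/s
Around a low, centrifugal force acts outward with Coriolis, so pressure-gradient force balances both:
(1/ρ)|∂P/∂n| = fV + V²/R  →  V² + fR·V − fR·V_g = 0
With fR = 8.15×10⁻⁵ × 1428×10³ m = 116 m/s:
V = [−fR + √((fR)² + 4 fR V_g)]/2 = [−116 + √(116² + 4×116×28)]/2 = 23.3 m/s
Subgeostrophic (V < V_g = 28 m/s), as expected around a low.
Converting: 23.3 m/s × 1.944 = 45.4 knots

45.4 knots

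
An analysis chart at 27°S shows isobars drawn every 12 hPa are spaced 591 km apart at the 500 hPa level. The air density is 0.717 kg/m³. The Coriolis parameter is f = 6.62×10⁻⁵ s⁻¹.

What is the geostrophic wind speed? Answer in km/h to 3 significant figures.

Pressure gradient: |∂P/∂n| = 1200 Pa / 591000 m = 2.03×10⁻³ Pa/m
Geostrophic balance (pressure-gradient force = Coriolis force):
V_g = (1/(fρ)) |∂P/∂n| = 2.03×10⁻³ / (6.62×10⁻⁵ × 0.717) = 42.8 m/s
Converting: 42.8 m/s × 3.6 = 154 km/h

154 km/h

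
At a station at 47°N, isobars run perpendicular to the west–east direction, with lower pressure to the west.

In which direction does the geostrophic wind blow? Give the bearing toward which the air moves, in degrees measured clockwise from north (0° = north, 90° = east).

The pressure-gradient force points toward the west (bearing 270°).
Geostrophic balance: in the Northern Hemisphere the Coriolis force deflects motion to the right, so the geostrophic wind blows 90° to the right of the pressure-gradient force (low pressure on the left).
Rotating 270° by 90° clockwise gives 000° — the wind blows toward the north.

000°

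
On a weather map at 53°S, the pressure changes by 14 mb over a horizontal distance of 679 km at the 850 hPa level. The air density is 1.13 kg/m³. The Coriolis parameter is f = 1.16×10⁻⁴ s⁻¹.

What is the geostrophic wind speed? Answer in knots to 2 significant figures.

31 knots

Pressure gradient: |∂P/∂n| = 1400 Pa / 679000 m = 2.06×10⁻³ Pa/m
Geostrophic balance (pressure-gradient force = Coriolis force):
V_g = (1/(fρ)) |∂P/∂n| = 2.06×10⁻³ / (1.16×10⁻⁴ × 1.13) = 15.7 m/s
Converting: 15.7 m/s × 1.944 = 31 knots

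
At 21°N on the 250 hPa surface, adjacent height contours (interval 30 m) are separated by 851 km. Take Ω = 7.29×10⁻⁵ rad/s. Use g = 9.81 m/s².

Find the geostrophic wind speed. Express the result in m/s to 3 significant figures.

Coriolis parameter at 21°N:
f = 2Ω sin φ = 2 × 7.29×10⁻⁵ × sin 21° = 5.23×10⁻⁵ s⁻¹
Height gradient: |∂Z/∂n| = 30 m / 851000 m = 3.53×10⁻⁵
On a pressure surface, geostrophic balance gives V_g = (g/f)|∂Z/∂n|:
V_g = 9.81 × 3.53×10⁻⁵ / 5.23×10⁻⁵ = 6.62 m/s

6.62 m/s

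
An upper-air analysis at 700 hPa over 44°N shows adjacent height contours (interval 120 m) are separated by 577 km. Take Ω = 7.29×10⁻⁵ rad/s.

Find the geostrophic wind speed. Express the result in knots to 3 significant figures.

Coriolis parameter at 44°N:
f = 2Ω sin φ = 2 × 7.29×10⁻⁵ × sin 44° = 1.01×10⁻⁴ s⁻¹
Height gradient: |∂Z/∂n| = 120 m / 577000 m = 2.08×10⁻⁴
On a pressure surface, geostrophic balance gives V_g = (g/f)|∂Z/∂n|:
V_g = 9.81 × 2.08×10⁻⁴ / 1.01×10⁻⁴ = 20.1 m/s
Converting: 20.1 m/s × 1.944 = 39.2 knots

39.2 knots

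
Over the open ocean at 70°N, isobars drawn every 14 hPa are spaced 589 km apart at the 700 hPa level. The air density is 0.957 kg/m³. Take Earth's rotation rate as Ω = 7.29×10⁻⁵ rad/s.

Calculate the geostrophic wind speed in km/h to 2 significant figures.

65 km/h

Coriolis parameter at 70°N:
f = 2Ω sin φ = 2 × 7.29×10⁻⁵ × sin 70° = 1.37×10⁻⁴ s⁻¹
Pressure gradient: |∂P/∂n| = 1400 Pa / 589000 m = 2.38×10⁻³ Pa/m
Geostrophic balance (pressure-gradient force = Coriolis force):
V_g = (1/(fρ)) |∂P/∂n| = 2.38×10⁻³ / (1.37×10⁻⁴ × 0.957) = 18.1 m/s
Converting: 18.1 m/s × 3.6 = 65 km/h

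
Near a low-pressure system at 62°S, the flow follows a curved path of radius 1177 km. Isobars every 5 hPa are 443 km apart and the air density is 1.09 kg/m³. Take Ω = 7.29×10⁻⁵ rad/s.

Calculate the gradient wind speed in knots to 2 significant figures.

15 knots

Coriolis parameter at 62°S:
f = 2Ω sin φ = 2 × 7.29×10⁻⁵ × sin 62° = 1.29×10⁻⁴ s⁻¹
Pressure gradient: |∂P/∂n| = 500 Pa / 443000 m = 1.13×10⁻³ Pa/m
Geostrophic speed: V_g = |∂P/∂n|/(fρ) = 1.13×10⁻³/(1.29×10⁻⁴ × 1.09) = 8.04 m/s
Around a low, centrifugal force acts outward with Coriolis, so pressure-gradient force balances both:
(1/ρ)|∂P/∂n| = fV + V²/R  →  V² + fR·V − fR·V_g = 0
With fR = 1.29×10⁻⁴ × 1177×10³ m = 152 m/s:
V = [−fR + √((fR)² + 4 fR V_g)]/2 = [−152 + √(152² + 4×152×8.04)]/2 = 7.66 m/s
Subgeostrophic (V < V_g = 8.04 m/s), as expected around a low.
Converting: 7.66 m/s × 1.944 = 15 knots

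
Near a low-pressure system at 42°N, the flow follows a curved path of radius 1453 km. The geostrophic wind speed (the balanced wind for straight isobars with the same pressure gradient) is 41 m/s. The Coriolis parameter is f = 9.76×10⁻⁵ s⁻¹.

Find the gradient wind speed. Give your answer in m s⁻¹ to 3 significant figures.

Around a low, centrifugal force acts outward with Coriolis, so pressure-gradient force balances both:
(1/ρ)|∂P/∂n| = fV + V²/R  →  V² + fR·V − fR·V_g = 0
With fR = 9.76×10⁻⁵ × 1453×10³ m = 142 m/s:
V = [−fR + √((fR)² + 4 fR V_g)]/2 = [−142 + √(142² + 4×142×41)]/2 = 33.2 m/s
Subgeostrophic (V < V_g = 41 m/s), as expected around a low.

33.2 m s⁻¹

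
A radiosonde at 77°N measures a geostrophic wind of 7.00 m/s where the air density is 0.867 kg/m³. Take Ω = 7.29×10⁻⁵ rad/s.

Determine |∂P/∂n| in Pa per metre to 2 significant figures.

Coriolis parameter at 77°N:
f = 2Ω sin φ = 2 × 7.29×10⁻⁵ × sin 77° = 1.42×10⁻⁴ s⁻¹
Geostrophic balance rearranged: |∂P/∂n| = f ρ V_g
|∂P/∂n| = 1.42×10⁻⁴ × 0.867 × 7.00 = 8.62×10⁻⁴ Pa/m

8.6×10⁻⁴ Pa/m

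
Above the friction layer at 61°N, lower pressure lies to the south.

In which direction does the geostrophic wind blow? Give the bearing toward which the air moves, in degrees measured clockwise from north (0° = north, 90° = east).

The pressure-gradient force points toward the south (bearing 180°).
Geostrophic balance: in the Northern Hemisphere the Coriolis force deflects motion to the right, so the geostrophic wind blows 90° to the right of the pressure-gradient force (low pressure on the left).
Rotating 180° by 90° clockwise gives 270° — the wind blows toward the west.

270°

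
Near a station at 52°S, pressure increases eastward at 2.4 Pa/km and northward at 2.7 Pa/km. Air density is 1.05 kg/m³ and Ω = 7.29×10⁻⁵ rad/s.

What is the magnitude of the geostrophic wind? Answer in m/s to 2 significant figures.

Coriolis parameter at 52°S:
f = 2Ω sin φ = 2 × 7.29×10⁻⁵ × sin 52° = 1.15×10⁻⁴ s⁻¹
In the Southern Hemisphere f is negative: f = −1.15×10⁻⁴ s⁻¹.
Component geostrophic relations (x east, y north):
u_g = −(1/(fρ)) ∂P/∂y,  v_g = (1/(fρ)) ∂P/∂x
u_g = −(2.7×10⁻³)/(−1.15×10⁻⁴ × 1.05) = 22.4 m/s;  v_g = (2.4×10⁻³)/(−1.15×10⁻⁴ × 1.05) = −19.9 m/s
|V_g| = √(u_g² + v_g²) = 29.9 m/s

30 m/s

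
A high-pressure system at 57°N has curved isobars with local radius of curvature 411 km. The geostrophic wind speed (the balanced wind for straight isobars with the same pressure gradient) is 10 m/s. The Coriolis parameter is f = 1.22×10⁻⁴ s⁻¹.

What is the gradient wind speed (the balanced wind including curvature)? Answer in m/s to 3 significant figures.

Around a high, pressure-gradient force acts outward with centrifugal, so Coriolis balances both:
fV = (1/ρ)|∂P/∂n| + V²/R  →  V² − fR·V + fR·V_g = 0
With fR = 1.22×10⁻⁴ × 411×10³ m = 50.1 m/s:
V = [fR − √((fR)² − 4 fR V_g)]/2 = [50.1 − √(50.1² − 4×50.1×10)]/2 = 13.8 m/s
Supergeostrophic (V > V_g = 10 m/s), as expected around a high.

13.8 m/s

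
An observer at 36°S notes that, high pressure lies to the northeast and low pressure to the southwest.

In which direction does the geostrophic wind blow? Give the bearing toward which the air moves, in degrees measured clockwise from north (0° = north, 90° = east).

The pressure-gradient force points toward the southwest (bearing 225°).
Geostrophic balance: in the Southern Hemisphere the Coriolis force deflects motion to the left, so the geostrophic wind blows 90° to the left of the pressure-gradient force (low pressure on the right).
Rotating 225° by 90° counterclockwise gives 135° — the wind blows toward the southeast.

135°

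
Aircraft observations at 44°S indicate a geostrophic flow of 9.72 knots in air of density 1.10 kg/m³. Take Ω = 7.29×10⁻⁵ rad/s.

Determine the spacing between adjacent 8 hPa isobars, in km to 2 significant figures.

Coriolis parameter at 44°S:
f = 2Ω sin φ = 2 × 7.29×10⁻⁵ × sin 44° = 1.01×10⁻⁴ s⁻¹
Wind speed in SI: 9.72 knots = 5.00 m/s
Geostrophic balance rearranged: |∂P/∂n| = f ρ V_g
|∂P/∂n| = 1.01×10⁻⁴ × 1.10 × 5.00 = 5.57×10⁻⁴ Pa/m
Isobar spacing: Δn = ΔP/|∂P/∂n| = 800 Pa / 5.57×10⁻⁴ Pa/m = 1436032 m ≈ 1400 km

1400 km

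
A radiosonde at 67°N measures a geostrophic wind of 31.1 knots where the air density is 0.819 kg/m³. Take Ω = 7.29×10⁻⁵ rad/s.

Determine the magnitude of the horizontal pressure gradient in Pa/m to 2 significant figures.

1.8×10⁻³ Pa/m

Coriolis parameter at 67°N:
f = 2Ω sin φ = 2 × 7.29×10⁻⁵ × sin 67° = 1.34×10⁻⁴ s⁻¹
Wind speed in SI: 31.1 knots = 16.0 m/s
Geostrophic balance rearranged: |∂P/∂n| = f ρ V_g
|∂P/∂n| = 1.34×10⁻⁴ × 0.819 × 16.0 = 1.76×10⁻³ Pa/m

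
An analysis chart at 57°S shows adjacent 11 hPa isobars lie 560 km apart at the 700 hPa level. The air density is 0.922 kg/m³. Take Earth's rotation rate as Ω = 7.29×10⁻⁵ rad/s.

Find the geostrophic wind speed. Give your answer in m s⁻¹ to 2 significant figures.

17 m s⁻¹

Coriolis parameter at 57°S:
f = 2Ω sin φ = 2 × 7.29×10⁻⁵ × sin 57° = 1.22×10⁻⁴ s⁻¹
Pressure gradient: |∂P/∂n| = 1100 Pa / 560000 m = 1.96×10⁻³ Pa/m
Geostrophic balance (pressure-gradient force = Coriolis force):
V_g = (1/(fρ)) |∂P/∂n| = 1.96×10⁻³ / (1.22×10⁻⁴ × 0.922) = 17.4 m/s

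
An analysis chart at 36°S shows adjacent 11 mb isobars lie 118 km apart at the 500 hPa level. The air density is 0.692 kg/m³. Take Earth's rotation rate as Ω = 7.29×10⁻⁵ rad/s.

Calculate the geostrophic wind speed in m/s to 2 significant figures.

Coriolis parameter at 36°S:
f = 2Ω sin φ = 2 × 7.29×10⁻⁵ × sin 36° = 8.57×10⁻⁵ s⁻¹
Pressure gradient: |∂P/∂n| = 1100 Pa / 118000 m = 9.32×10⁻³ Pa/m
Geostrophic balance (pressure-gradient force = Coriolis force):
V_g = (1/(fρ)) |∂P/∂n| = 9.32×10⁻³ / (8.57×10⁻⁵ × 0.692) = 157 m/s

160 m/s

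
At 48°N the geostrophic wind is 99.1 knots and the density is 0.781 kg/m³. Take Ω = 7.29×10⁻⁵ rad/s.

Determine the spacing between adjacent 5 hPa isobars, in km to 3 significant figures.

116 km

Coriolis parameter at 48°N:
f = 2Ω sin φ = 2 × 7.29×10⁻⁵ × sin 48° = 1.08×10⁻⁴ s⁻¹
Wind speed in SI: 99.1 knots = 51.0 m/s
Geostrophic balance rearranged: |∂P/∂n| = f ρ V_g
|∂P/∂n| = 1.08×10⁻⁴ × 0.781 × 51.0 = 4.31×10⁻³ Pa/m
Isobar spacing: Δn = ΔP/|∂P/∂n| = 500 Pa / 4.31×10⁻³ Pa/m = 115898 m ≈ 116 km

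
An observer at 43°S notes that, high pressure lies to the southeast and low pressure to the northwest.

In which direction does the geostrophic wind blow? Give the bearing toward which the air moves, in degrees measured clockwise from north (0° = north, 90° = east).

The pressure-gradient force points toward the northwest (bearing 315°).
Geostrophic balance: in the Southern Hemisphere the Coriolis force deflects motion to the left, so the geostrophic wind blows 90° to the left of the pressure-gradient force (low pressure on the right).
Rotating 315° by 90° counterclockwise gives 225° — the wind blows toward the southwest.

225°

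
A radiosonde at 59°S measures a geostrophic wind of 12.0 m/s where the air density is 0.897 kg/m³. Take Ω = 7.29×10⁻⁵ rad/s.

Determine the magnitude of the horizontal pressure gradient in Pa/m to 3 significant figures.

Coriolis parameter at 59°S:
f = 2Ω sin φ = 2 × 7.29×10⁻⁵ × sin 59° = 1.25×10⁻⁴ s⁻¹
Geostrophic balance rearranged: |∂P/∂n| = f ρ V_g
|∂P/∂n| = 1.25×10⁻⁴ × 0.897 × 12.0 = 1.35×10⁻³ Pa/m

1.35×10⁻³ Pa/m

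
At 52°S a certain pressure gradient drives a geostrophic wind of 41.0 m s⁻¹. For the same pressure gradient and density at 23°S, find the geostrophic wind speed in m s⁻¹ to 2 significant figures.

83 m s⁻¹

With the same pressure gradient and density, V_g ∝ 1/f ∝ 1/sin φ.
V₂ = V₁ · sin φ₁ / sin φ₂ = 41.0 × sin 52° / sin 23°
V₂ = 41.0 × 0.7880/0.3907 = 83 m s⁻¹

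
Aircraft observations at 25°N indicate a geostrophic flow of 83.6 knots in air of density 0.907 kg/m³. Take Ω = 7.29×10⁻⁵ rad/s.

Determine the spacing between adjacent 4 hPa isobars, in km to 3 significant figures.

166 km

Coriolis parameter at 25°N:
f = 2Ω sin φ = 2 × 7.29×10⁻⁵ × sin 25° = 6.16×10⁻⁵ s⁻¹
Wind speed in SI: 83.6 knots = 43.0 m/s
Geostrophic balance rearranged: |∂P/∂n| = f ρ V_g
|∂P/∂n| = 6.16×10⁻⁵ × 0.907 × 43.0 = 2.40×10⁻³ Pa/m
Isobar spacing: Δn = ΔP/|∂P/∂n| = 400 Pa / 2.40×10⁻³ Pa/m = 166419 m ≈ 166 km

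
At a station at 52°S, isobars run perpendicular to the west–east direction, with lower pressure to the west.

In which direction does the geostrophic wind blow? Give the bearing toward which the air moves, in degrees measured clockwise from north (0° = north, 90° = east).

180°

The pressure-gradient force points toward the west (bearing 270°).
Geostrophic balance: in the Southern Hemisphere the Coriolis force deflects motion to the left, so the geostrophic wind blows 90° to the left of the pressure-gradient force (low pressure on the right).
Rotating 270° by 90° counterclockwise gives 180° — the wind blows toward the south.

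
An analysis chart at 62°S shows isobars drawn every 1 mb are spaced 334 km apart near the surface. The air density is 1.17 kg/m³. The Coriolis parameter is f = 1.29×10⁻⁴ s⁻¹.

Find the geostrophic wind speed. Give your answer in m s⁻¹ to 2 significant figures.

Pressure gradient: |∂P/∂n| = 100 Pa / 334000 m = 2.99×10⁻⁴ Pa/m
Geostrophic balance (pressure-gradient force = Coriolis force):
V_g = (1/(fρ)) |∂P/∂n| = 2.99×10⁻⁴ / (1.29×10⁻⁴ × 1.17) = 1.98 m/s

2.0 m s⁻¹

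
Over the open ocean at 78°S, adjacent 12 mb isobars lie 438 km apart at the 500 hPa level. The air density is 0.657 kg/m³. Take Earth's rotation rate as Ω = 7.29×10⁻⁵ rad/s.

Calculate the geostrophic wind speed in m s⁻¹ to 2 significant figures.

Coriolis parameter at 78°S:
f = 2Ω sin φ = 2 × 7.29×10⁻⁵ × sin 78° = 1.43×10⁻⁴ s⁻¹
Pressure gradient: |∂P/∂n| = 1200 Pa / 438000 m = 2.74×10⁻³ Pa/m
Geostrophic balance (pressure-gradient force = Coriolis force):
V_g = (1/(fρ)) |∂P/∂n| = 2.74×10⁻³ / (1.43×10⁻⁴ × 0.657) = 29.2 m/s

29 m s⁻¹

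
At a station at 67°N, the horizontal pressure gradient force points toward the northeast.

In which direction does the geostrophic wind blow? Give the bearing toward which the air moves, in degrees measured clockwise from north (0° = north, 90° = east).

The pressure-gradient force points toward the northeast (bearing 045°).
Geostrophic balance: in the Northern Hemisphere the Coriolis force deflects motion to the right, so the geostrophic wind blows 90° to the right of the pressure-gradient force (low pressure on the left).
Rotating 045° by 90° clockwise gives 135° — the wind blows toward the southeast.

135°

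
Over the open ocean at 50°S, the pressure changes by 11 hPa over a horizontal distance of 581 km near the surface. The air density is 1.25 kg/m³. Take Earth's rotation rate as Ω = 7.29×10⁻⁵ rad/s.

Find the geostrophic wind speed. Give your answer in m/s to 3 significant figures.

13.6 m/s

Coriolis parameter at 50°S:
f = 2Ω sin φ = 2 × 7.29×10⁻⁵ × sin 50° = 1.12×10⁻⁴ s⁻¹
Pressure gradient: |∂P/∂n| = 1100 Pa / 581000 m = 1.89×10⁻³ Pa/m
Geostrophic balance (pressure-gradient force = Coriolis force):
V_g = (1/(fρ)) |∂P/∂n| = 1.89×10⁻³ / (1.12×10⁻⁴ × 1.25) = 13.6 m/s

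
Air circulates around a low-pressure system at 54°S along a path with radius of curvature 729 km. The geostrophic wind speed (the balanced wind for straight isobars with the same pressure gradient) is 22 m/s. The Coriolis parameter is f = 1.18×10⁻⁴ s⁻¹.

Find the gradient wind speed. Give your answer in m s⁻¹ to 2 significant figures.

18 m s⁻¹

Around a low, centrifugal force acts outward with Coriolis, so pressure-gradient force balances both:
(1/ρ)|∂P/∂n| = fV + V²/R  →  V² + fR·V − fR·V_g = 0
With fR = 1.18×10⁻⁴ × 729×10³ m = 86.0 m/s:
V = [−fR + √((fR)² + 4 fR V_g)]/2 = [−86.0 + √(86.0² + 4×86.0×22)]/2 = 18.2 m/s
Subgeostrophic (V < V_g = 22 m/s), as expected around a low.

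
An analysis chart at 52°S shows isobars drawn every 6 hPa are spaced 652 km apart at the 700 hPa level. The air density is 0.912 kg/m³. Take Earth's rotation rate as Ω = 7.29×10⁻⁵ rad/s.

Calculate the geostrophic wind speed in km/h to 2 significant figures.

Coriolis parameter at 52°S:
f = 2Ω sin φ = 2 × 7.29×10⁻⁵ × sin 52° = 1.15×10⁻⁴ s⁻¹
Pressure gradient: |∂P/∂n| = 600 Pa / 652000 m = 9.20×10⁻⁴ Pa/m
Geostrophic balance (pressure-gradient force = Coriolis force):
V_g = (1/(fρ)) |∂P/∂n| = 9.20×10⁻⁴ / (1.15×10⁻⁴ × 0.912) = 8.78 m/s
Converting: 8.78 m/s × 3.6 = 32 km/h

32 km/h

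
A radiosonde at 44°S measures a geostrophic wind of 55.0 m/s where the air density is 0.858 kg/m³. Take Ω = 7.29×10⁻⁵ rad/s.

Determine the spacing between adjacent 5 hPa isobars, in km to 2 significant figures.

Coriolis parameter at 44°S:
f = 2Ω sin φ = 2 × 7.29×10⁻⁵ × sin 44° = 1.01×10⁻⁴ s⁻¹
Geostrophic balance rearranged: |∂P/∂n| = f ρ V_g
|∂P/∂n| = 1.01×10⁻⁴ × 0.858 × 55.0 = 4.78×10⁻³ Pa/m
Isobar spacing: Δn = ΔP/|∂P/∂n| = 500 Pa / 4.78×10⁻³ Pa/m = 104614 m ≈ 100 km

100 km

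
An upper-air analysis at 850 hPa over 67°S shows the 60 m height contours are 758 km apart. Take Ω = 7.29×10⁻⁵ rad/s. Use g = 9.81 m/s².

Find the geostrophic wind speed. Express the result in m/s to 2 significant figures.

5.8 m/s

Coriolis parameter at 67°S:
f = 2Ω sin φ = 2 × 7.29×10⁻⁵ × sin 67° = 1.34×10⁻⁴ s⁻¹
Height gradient: |∂Z/∂n| = 60 m / 758000 m = 7.92×10⁻⁵
On a pressure surface, geostrophic balance gives V_g = (g/f)|∂Z/∂n|:
V_g = 9.81 × 7.92×10⁻⁵ / 1.34×10⁻⁴ = 5.79 m/s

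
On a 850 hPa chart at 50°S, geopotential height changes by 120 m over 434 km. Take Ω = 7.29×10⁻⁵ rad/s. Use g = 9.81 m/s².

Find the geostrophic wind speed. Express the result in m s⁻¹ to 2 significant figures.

24 m s⁻¹

Coriolis parameter at 50°S:
f = 2Ω sin φ = 2 × 7.29×10⁻⁵ × sin 50° = 1.12×10⁻⁴ s⁻¹
Height gradient: |∂Z/∂n| = 120 m / 434000 m = 2.76×10⁻⁴
On a pressure surface, geostrophic balance gives V_g = (g/f)|∂Z/∂n|:
V_g = 9.81 × 2.76×10⁻⁴ / 1.12×10⁻⁴ = 24.3 m/s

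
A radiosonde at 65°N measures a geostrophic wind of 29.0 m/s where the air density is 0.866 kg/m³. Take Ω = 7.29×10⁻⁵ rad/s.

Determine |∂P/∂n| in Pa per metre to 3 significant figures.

Coriolis parameter at 65°N:
f = 2Ω sin φ = 2 × 7.29×10⁻⁵ × sin 65° = 1.32×10⁻⁴ s⁻¹
Geostrophic balance rearranged: |∂P/∂n| = f ρ V_g
|∂P/∂n| = 1.32×10⁻⁴ × 0.866 × 29.0 = 3.32×10⁻³ Pa/m

3.32×10⁻³ Pa/m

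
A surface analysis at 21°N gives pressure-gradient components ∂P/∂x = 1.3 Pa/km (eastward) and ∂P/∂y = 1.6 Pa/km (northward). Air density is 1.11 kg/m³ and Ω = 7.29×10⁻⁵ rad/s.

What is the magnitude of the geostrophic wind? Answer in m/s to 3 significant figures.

35.5 m/s

Coriolis parameter at 21°N:
f = 2Ω sin φ = 2 × 7.29×10⁻⁵ × sin 21° = 5.23×10⁻⁵ s⁻¹
Component geostrophic relations (x east, y north):
u_g = −(1/(fρ)) ∂P/∂y,  v_g = (1/(fρ)) ∂P/∂x
u_g = −(1.6×10⁻³)/(5.23×10⁻⁵ × 1.11) = −27.6 m/s;  v_g = (1.3×10⁻³)/(5.23×10⁻⁵ × 1.11) = 22.4 m/s
|V_g| = √(u_g² + v_g²) = 35.5 m/s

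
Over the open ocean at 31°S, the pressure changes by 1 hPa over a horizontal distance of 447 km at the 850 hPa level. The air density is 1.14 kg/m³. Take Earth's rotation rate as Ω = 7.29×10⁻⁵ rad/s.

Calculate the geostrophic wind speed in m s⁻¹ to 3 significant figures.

2.61 m s⁻¹

Coriolis parameter at 31°S:
f = 2Ω sin φ = 2 × 7.29×10⁻⁵ × sin 31° = 7.51×10⁻⁵ s⁻¹
Pressure gradient: |∂P/∂n| = 100 Pa / 447000 m = 2.24×10⁻⁴ Pa/m
Geostrophic balance (pressure-gradient force = Coriolis force):
V_g = (1/(fρ)) |∂P/∂n| = 2.24×10⁻⁴ / (7.51×10⁻⁵ × 1.14) = 2.61 m/s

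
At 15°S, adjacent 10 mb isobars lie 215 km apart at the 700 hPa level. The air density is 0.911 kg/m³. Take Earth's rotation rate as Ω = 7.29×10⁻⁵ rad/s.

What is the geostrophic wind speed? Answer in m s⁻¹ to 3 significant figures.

Coriolis parameter at 15°S:
f = 2Ω sin φ = 2 × 7.29×10⁻⁵ × sin 15° = 3.77×10⁻⁵ s⁻¹
Pressure gradient: |∂P/∂n| = 1000 Pa / 215000 m = 4.65×10⁻³ Pa/m
Geostrophic balance (pressure-gradient force = Coriolis force):
V_g = (1/(fρ)) |∂P/∂n| = 4.65×10⁻³ / (3.77×10⁻⁵ × 0.911) = 135 m/s

135 m s⁻¹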